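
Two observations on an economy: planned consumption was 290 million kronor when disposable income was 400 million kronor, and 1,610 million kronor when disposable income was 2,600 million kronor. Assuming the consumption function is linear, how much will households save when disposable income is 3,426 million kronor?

MPC = (1610 − 290)/(2600 − 400) = 1320/2200 = 0.6
a = 290 − 0.6(400) = 290 − 240 = 50
C = 50 + 0.6(3426) = 2105.6
S = 3426 − 2105.6 = 1320.4

S = 1320.4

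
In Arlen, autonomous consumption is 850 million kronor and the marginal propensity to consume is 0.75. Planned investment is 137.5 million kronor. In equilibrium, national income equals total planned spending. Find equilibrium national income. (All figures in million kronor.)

Y = 3950

Y = C + I = 850 + 0.75Y + 137.5
Y − 0.75Y = 987.5
0.25Y = 987.5, so Y = 987.5/0.25 = 3950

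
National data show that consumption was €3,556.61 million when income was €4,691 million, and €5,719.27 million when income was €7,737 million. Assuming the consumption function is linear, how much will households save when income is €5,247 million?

S = 1295.63

MPC = (5719.27 − 3556.61)/(7737 − 4691) = 2162.66/3046 = 0.71
a = 3556.61 − 0.71(4691) = 3556.61 − 3330.61 = 226
C = 226 + 0.71(5247) = 3951.37
S = 5247 − 3951.37 = 1295.63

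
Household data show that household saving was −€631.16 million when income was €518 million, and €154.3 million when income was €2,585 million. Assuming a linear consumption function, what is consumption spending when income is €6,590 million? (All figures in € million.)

C = 4913.8

MPS = ΔS/ΔY = (154.3 − (-631.16))/(2585 − 518) = 785.46/2067 = 0.38
MPC = 1 − MPS = 0.62
Autonomous saving = -631.16 − 0.38(518) = -828, so a = 828
C = 828 + 0.62(6590) = 828 + 4085.8 = 4913.8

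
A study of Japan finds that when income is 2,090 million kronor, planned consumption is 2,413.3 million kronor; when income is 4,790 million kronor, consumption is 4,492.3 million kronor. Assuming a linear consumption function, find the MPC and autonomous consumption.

MPC = ΔC/ΔY = (4492.3 − 2413.3)/(4790 − 2090) = 2079/2700 = 0.77
a = C − MPC·Y = 2413.3 − 0.77(2090) = 2413.3 − 1609.3 = 804

MPC = 0.77; a = 804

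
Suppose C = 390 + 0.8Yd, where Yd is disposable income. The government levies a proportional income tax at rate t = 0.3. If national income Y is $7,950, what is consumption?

Yd = (1 − 0.3)(7950) = 0.7(7950) = 5565
C = 390 + 0.8(5565) = 390 + 4452 = 4842

C = 4842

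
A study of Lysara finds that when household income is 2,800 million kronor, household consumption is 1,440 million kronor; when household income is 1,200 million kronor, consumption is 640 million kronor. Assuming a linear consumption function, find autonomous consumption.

a = 40

MPC = ΔC/ΔY = (1440 − 640)/(2800 − 1200) = 800/1600 = 0.5
a = C − MPC·Y = 640 − 0.5(1200) = 640 − 600 = 40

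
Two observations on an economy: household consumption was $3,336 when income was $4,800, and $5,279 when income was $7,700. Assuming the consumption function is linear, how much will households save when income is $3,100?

MPC = (5279 − 3336)/(7700 − 4800) = 1943/2900 = 0.67
a = 3336 − 0.67(4800) = 3336 − 3216 = 120
C = 120 + 0.67(3100) = 2197
S = 3100 − 2197 = 903

S = 903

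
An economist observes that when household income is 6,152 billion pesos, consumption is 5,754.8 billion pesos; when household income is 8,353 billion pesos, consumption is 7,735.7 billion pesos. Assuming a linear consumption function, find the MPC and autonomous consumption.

MPC = ΔC/ΔY = (7735.7 − 5754.8)/(8353 − 6152) = 1980.9/2201 = 0.9
a = C − MPC·Y = 5754.8 − 0.9(6152) = 5754.8 − 5536.8 = 218

MPC = 0.9; a = 218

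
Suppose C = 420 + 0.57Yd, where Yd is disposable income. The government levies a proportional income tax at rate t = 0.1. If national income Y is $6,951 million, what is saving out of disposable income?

S = 2270.037

Yd = (1 − 0.1)(6951) = 0.9(6951) = 6255.9
C = 420 + 0.57(6255.9) = 420 + 3565.863 = 3985.863
S = Yd − C = 6255.9 − 3985.863 = 2270.037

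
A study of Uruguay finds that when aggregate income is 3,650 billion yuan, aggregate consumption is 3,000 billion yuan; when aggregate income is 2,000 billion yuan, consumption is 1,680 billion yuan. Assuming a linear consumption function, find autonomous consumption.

MPC = ΔC/ΔY = (3000 − 1680)/(3650 − 2000) = 1320/1650 = 0.8
a = C − MPC·Y = 1680 − 0.8(2000) = 1680 − 1600 = 80

a = 80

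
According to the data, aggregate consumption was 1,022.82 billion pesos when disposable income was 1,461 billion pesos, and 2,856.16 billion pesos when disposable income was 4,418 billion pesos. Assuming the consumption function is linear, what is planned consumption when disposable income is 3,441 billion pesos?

C = 2250.42

MPC = (2856.16 − 1022.82)/(4418 − 1461) = 1833.34/2957 = 0.62
a = 1022.82 − 0.62(1461) = 1022.82 − 905.82 = 117
C = 117 + 0.62(3441) = 117 + 2133.42 = 2250.42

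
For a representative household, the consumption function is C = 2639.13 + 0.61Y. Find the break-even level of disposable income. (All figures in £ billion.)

Y = 6767

At break-even, C = Y: 2639.13 + 0.61Y = Y
0.39Y = 2639.13, so Y = 2639.13/0.39 = 6767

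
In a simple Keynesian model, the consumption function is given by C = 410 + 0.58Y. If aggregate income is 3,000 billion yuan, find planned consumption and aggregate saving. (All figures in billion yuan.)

C = 2150; S = 850

C = 410 + 0.58(3000) = 410 + 1740 = 2150
S = Y − C = 3000 − 2150 = 850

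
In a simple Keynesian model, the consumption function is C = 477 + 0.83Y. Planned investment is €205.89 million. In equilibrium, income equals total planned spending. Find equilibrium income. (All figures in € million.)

Y = C + I = 477 + 0.83Y + 205.89
Y − 0.83Y = 682.89
0.17Y = 682.89, so Y = 682.89/0.17 = 4017

Y = 4017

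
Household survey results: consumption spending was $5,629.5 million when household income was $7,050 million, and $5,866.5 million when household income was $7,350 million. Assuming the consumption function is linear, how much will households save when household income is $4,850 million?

S = 958.5

MPC = (5866.5 − 5629.5)/(7350 − 7050) = 237/300 = 0.79
a = 5629.5 − 0.79(7050) = 5629.5 − 5569.5 = 60
C = 60 + 0.79(4850) = 3891.5
S = 4850 − 3891.5 = 958.5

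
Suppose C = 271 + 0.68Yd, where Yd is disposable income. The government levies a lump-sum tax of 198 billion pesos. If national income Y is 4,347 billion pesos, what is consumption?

C = 3092.32

Yd = Y − T = 4347 − 198 = 4149
C = 271 + 0.68(4149) = 271 + 2821.32 = 3092.32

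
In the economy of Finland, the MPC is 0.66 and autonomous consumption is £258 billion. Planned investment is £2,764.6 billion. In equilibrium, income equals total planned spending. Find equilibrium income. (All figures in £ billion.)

Y = 8890

Y = C + I = 258 + 0.66Y + 2764.6
Y − 0.66Y = 3022.6
0.34Y = 3022.6, so Y = 3022.6/0.34 = 8890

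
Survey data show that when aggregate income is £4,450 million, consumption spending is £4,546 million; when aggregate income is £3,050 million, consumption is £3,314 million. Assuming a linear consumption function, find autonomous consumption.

MPC = ΔC/ΔY = (4546 − 3314)/(4450 − 3050) = 1232/1400 = 0.88
a = C − MPC·Y = 3314 − 0.88(3050) = 3314 − 2684 = 630

a = 630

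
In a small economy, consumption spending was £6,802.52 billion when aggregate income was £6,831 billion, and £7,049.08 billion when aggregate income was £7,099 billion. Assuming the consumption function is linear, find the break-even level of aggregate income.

MPC = (7049.08 − 6802.52)/(7099 − 6831) = 246.56/268 = 0.92
a = 6802.52 − 0.92(6831) = 6802.52 − 6284.52 = 518
Break-even: Y = a/(1−MPC) = 518/0.08 = 6475

Y = 6475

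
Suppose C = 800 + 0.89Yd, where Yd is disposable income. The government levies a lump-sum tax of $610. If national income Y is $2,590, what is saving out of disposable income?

Yd = Y − T = 2590 − 610 = 1980
C = 800 + 0.89(1980) = 800 + 1762.2 = 2562.2
S = Yd − C = 1980 − 2562.2 = -582.2

S = -582.2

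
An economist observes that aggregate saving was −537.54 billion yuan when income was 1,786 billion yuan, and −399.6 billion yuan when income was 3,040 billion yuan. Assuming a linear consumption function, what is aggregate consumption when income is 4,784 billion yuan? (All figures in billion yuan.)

MPS = ΔS/ΔY = (-399.6 − (-537.54))/(3040 − 1786) = 137.94/1254 = 0.11
MPC = 1 − MPS = 0.89
Autonomous saving = -537.54 − 0.11(1786) = -734, so a = 734
C = 734 + 0.89(4784) = 734 + 4257.76 = 4991.76

C = 4991.76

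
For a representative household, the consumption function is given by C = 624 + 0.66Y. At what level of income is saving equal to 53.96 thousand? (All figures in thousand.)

S = Y − C = -624 + 0.34Y
-624 + 0.34Y = 53.96, so 0.34Y = 677.96 and Y = 1994

Y = 1994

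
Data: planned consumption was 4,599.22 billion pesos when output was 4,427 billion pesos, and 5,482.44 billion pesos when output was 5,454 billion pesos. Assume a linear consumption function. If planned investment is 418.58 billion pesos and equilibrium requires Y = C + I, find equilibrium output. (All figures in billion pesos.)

Y = 8647

MPC = (5482.44 − 4599.22)/(5454 − 4427) = 883.22/1027 = 0.86
a = 4599.22 − 0.86(4427) = 792
Equilibrium: Y = 792 + 0.86Y + 418.58
0.14Y = 1210.58, so Y = 1210.58/0.14 = 8647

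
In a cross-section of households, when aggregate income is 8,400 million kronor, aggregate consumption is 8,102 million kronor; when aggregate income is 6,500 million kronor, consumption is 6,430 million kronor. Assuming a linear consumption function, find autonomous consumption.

a = 710

MPC = ΔC/ΔY = (8102 − 6430)/(8400 − 6500) = 1672/1900 = 0.88
a = C − MPC·Y = 6430 − 0.88(6500) = 6430 − 5720 = 710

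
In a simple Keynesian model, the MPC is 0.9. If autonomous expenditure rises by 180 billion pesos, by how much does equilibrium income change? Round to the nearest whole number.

ΔY ≈ 1800

The multiplier is 1/(1 − MPC) = 1/0.1.
ΔY = 180/0.1 = 1800.00 ≈ 1800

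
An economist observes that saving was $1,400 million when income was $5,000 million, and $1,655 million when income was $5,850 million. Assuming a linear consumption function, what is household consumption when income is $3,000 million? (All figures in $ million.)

MPS = ΔS/ΔY = (1655 − 1400)/(5850 − 5000) = 255/850 = 0.3
MPC = 1 − MPS = 0.7
Autonomous saving = 1400 − 0.3(5000) = -100, so a = 100
C = 100 + 0.7(3000) = 100 + 2100 = 2200

C = 2200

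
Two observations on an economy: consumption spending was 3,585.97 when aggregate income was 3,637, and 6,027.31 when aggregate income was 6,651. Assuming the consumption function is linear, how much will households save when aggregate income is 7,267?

S = 740.73

MPC = (6027.31 − 3585.97)/(6651 − 3637) = 2441.34/3014 = 0.81
a = 3585.97 − 0.81(3637) = 3585.97 − 2945.97 = 640
C = 640 + 0.81(7267) = 6526.27
S = 7267 − 6526.27 = 740.73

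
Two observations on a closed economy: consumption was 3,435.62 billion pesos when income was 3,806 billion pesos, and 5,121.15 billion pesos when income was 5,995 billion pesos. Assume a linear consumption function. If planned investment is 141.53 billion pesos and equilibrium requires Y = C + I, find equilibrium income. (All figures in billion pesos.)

MPC = (5121.15 − 3435.62)/(5995 − 3806) = 1685.53/2189 = 0.77
a = 3435.62 − 0.77(3806) = 505
Equilibrium: Y = 505 + 0.77Y + 141.53
0.23Y = 646.53, so Y = 646.53/0.23 = 2811

Y = 2811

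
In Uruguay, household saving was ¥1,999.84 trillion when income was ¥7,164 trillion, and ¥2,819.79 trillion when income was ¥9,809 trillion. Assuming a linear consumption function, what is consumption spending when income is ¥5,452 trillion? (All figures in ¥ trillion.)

MPS = ΔS/ΔY = (2819.79 − 1999.84)/(9809 − 7164) = 819.95/2645 = 0.31
MPC = 1 − MPS = 0.69
Autonomous saving = 1999.84 − 0.31(7164) = -221, so a = 221
C = 221 + 0.69(5452) = 221 + 3761.88 = 3982.88

C = 3982.88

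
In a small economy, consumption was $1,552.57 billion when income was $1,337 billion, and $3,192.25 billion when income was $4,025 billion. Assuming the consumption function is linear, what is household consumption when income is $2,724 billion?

MPC = (3192.25 − 1552.57)/(4025 − 1337) = 1639.68/2688 = 0.61
a = 1552.57 − 0.61(1337) = 1552.57 − 815.57 = 737
C = 737 + 0.61(2724) = 737 + 1661.64 = 2398.64

C = 2398.64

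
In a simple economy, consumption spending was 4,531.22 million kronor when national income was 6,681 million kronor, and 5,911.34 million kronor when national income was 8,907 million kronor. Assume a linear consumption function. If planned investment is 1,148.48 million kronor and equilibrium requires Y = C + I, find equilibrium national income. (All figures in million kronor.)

MPC = (5911.34 − 4531.22)/(8907 − 6681) = 1380.12/2226 = 0.62
a = 4531.22 − 0.62(6681) = 389
Equilibrium: Y = 389 + 0.62Y + 1148.48
0.38Y = 1537.48, so Y = 1537.48/0.38 = 4046

Y = 4046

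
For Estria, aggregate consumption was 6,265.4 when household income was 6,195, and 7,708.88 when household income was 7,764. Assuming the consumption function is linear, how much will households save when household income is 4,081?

S = -239.52

MPC = (7708.88 − 6265.4)/(7764 − 6195) = 1443.48/1569 = 0.92
a = 6265.4 − 0.92(6195) = 6265.4 − 5699.4 = 566
C = 566 + 0.92(4081) = 4320.52
S = 4081 − 4320.52 = -239.52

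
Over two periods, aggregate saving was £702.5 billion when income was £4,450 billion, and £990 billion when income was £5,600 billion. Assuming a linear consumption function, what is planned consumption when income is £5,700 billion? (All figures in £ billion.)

C = 4685

MPS = ΔS/ΔY = (990 − 702.5)/(5600 − 4450) = 287.5/1150 = 0.25
MPC = 1 − MPS = 0.75
Autonomous saving = 702.5 − 0.25(4450) = -410, so a = 410
C = 410 + 0.75(5700) = 410 + 4275 = 4685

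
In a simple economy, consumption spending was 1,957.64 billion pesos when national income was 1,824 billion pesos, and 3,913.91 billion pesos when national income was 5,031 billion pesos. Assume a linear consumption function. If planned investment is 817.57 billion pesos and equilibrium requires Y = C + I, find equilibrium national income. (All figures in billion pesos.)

Y = 4263

MPC = (3913.91 − 1957.64)/(5031 − 1824) = 1956.27/3207 = 0.61
a = 1957.64 − 0.61(1824) = 845
Equilibrium: Y = 845 + 0.61Y + 817.57
0.39Y = 1662.57, so Y = 1662.57/0.39 = 4263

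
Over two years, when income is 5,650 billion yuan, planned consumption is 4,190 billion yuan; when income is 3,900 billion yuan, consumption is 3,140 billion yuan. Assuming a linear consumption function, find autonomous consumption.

a = 800

MPC = ΔC/ΔY = (4190 − 3140)/(5650 − 3900) = 1050/1750 = 0.6
a = C − MPC·Y = 3140 − 0.6(3900) = 3140 − 2340 = 800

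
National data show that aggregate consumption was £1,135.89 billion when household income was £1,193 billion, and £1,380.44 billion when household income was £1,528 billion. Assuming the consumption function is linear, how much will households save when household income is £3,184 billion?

MPC = (1380.44 − 1135.89)/(1528 − 1193) = 244.55/335 = 0.73
a = 1135.89 − 0.73(1193) = 1135.89 − 870.89 = 265
C = 265 + 0.73(3184) = 2589.32
S = 3184 − 2589.32 = 594.68

S = 594.68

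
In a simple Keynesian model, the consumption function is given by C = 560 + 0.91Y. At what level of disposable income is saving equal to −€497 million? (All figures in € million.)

S = Y − C = -560 + 0.09Y
-560 + 0.09Y = -497, so 0.09Y = 63 and Y = 700

Y = 700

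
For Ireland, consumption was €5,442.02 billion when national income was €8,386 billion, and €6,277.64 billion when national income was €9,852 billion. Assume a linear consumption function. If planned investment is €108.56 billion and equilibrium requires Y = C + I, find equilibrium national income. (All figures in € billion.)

Y = 1792

MPC = (6277.64 − 5442.02)/(9852 − 8386) = 835.62/1466 = 0.57
a = 5442.02 − 0.57(8386) = 662
Equilibrium: Y = 662 + 0.57Y + 108.56
0.43Y = 770.56, so Y = 770.56/0.43 = 1792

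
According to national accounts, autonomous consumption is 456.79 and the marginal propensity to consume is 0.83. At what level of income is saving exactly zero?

Y = 2687

At break-even, C = Y: 456.79 + 0.83Y = Y
0.17Y = 456.79, so Y = 456.79/0.17 = 2687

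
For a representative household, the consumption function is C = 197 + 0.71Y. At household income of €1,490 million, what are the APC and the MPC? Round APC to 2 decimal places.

MPC = 0.71 (the slope of the consumption function)
C = 197 + 0.71(1490) = 1254.9, so APC = 1254.9/1490 = 0.84

APC = 0.84; MPC = 0.71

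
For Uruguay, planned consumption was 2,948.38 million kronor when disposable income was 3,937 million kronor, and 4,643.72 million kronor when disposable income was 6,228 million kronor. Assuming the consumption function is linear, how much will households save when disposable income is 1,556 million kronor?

MPC = (4643.72 − 2948.38)/(6228 − 3937) = 1695.34/2291 = 0.74
a = 2948.38 − 0.74(3937) = 2948.38 − 2913.38 = 35
C = 35 + 0.74(1556) = 1186.44
S = 1556 − 1186.44 = 369.56

S = 369.56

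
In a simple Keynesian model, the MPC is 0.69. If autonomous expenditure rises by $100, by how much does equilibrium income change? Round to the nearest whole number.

ΔY ≈ 323

The multiplier is 1/(1 − MPC) = 1/0.31.
ΔY = 100/0.31 = 322.58 ≈ 323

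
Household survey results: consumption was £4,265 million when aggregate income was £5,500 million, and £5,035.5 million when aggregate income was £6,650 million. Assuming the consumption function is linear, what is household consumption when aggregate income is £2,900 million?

C = 2523

MPC = (5035.5 − 4265)/(6650 − 5500) = 770.5/1150 = 0.67
a = 4265 − 0.67(5500) = 4265 − 3685 = 580
C = 580 + 0.67(2900) = 580 + 1943 = 2523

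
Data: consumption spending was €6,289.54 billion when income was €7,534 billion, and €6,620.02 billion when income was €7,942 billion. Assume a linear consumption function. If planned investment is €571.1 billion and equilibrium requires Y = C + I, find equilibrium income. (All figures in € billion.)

MPC = (6620.02 − 6289.54)/(7942 − 7534) = 330.48/408 = 0.81
a = 6289.54 − 0.81(7534) = 187
Equilibrium: Y = 187 + 0.81Y + 571.1
0.19Y = 758.1, so Y = 758.1/0.19 = 3990

Y = 3990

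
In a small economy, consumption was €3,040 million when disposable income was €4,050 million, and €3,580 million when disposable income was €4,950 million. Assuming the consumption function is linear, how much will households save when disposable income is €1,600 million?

MPC = (3580 − 3040)/(4950 − 4050) = 540/900 = 0.6
a = 3040 − 0.6(4050) = 3040 − 2430 = 610
C = 610 + 0.6(1600) = 1570
S = 1600 − 1570 = 30

S = 30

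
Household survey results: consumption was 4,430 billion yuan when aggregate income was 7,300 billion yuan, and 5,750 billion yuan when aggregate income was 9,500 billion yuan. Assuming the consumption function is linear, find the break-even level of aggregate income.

MPC = (5750 − 4430)/(9500 − 7300) = 1320/2200 = 0.6
a = 4430 − 0.6(7300) = 4430 − 4380 = 50
Break-even: Y = a/(1−MPC) = 50/0.4 = 125

Y = 125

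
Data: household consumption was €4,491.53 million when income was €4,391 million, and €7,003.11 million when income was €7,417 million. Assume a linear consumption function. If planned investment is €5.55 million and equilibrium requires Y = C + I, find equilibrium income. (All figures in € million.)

MPC = (7003.11 − 4491.53)/(7417 − 4391) = 2511.58/3026 = 0.83
a = 4491.53 − 0.83(4391) = 847
Equilibrium: Y = 847 + 0.83Y + 5.55
0.17Y = 852.55, so Y = 852.55/0.17 = 5015

Y = 5015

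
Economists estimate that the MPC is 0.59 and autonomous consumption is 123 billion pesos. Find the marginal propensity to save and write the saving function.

MPS = 1 − MPC = 1 − 0.59 = 0.41
S = Y − C = -123 + 0.41Y

MPS = 0.41; S = -123 + 0.41Y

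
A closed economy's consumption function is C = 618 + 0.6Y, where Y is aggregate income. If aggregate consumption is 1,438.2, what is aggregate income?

Y = 1367

618 + 0.6Y = 1438.2
0.6Y = 820.2, so Y = 820.2/0.6 = 1367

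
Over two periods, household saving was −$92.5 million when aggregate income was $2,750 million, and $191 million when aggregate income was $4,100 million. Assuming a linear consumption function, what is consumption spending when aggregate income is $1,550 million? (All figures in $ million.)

MPS = ΔS/ΔY = (191 − (-92.5))/(4100 − 2750) = 283.5/1350 = 0.21
MPC = 1 − MPS = 0.79
Autonomous saving = -92.5 − 0.21(2750) = -670, so a = 670
C = 670 + 0.79(1550) = 670 + 1224.5 = 1894.5

C = 1894.5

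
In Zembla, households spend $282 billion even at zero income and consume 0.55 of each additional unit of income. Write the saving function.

S = Y − C = Y − (282 + 0.55Y) = -282 + (1 − 0.55)Y

S = -282 + 0.45Y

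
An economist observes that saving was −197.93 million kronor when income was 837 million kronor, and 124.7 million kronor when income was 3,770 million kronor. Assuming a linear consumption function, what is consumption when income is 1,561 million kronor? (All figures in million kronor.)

C = 1679.29

MPS = ΔS/ΔY = (124.7 − (-197.93))/(3770 − 837) = 322.63/2933 = 0.11
MPC = 1 − MPS = 0.89
Autonomous saving = -197.93 − 0.11(837) = -290, so a = 290
C = 290 + 0.89(1561) = 290 + 1389.29 = 1679.29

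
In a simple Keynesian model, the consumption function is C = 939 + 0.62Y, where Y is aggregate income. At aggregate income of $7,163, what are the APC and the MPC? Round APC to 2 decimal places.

APC = 0.75; MPC = 0.62

MPC = 0.62 (the slope of the consumption function)
C = 939 + 0.62(7163) = 5380.06, so APC = 5380.06/7163 = 0.75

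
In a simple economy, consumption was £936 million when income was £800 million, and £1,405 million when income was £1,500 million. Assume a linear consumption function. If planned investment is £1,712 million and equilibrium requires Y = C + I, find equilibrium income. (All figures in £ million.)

MPC = (1405 − 936)/(1500 − 800) = 469/700 = 0.67
a = 936 − 0.67(800) = 400
Equilibrium: Y = 400 + 0.67Y + 1712
0.33Y = 2112, so Y = 2112/0.33 = 6400

Y = 6400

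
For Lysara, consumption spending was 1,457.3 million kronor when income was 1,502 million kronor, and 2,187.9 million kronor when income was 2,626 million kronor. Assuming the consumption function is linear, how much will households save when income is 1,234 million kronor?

MPC = (2187.9 − 1457.3)/(2626 − 1502) = 730.6/1124 = 0.65
a = 1457.3 − 0.65(1502) = 1457.3 − 976.3 = 481
C = 481 + 0.65(1234) = 1283.1
S = 1234 − 1283.1 = -49.1

S = -49.1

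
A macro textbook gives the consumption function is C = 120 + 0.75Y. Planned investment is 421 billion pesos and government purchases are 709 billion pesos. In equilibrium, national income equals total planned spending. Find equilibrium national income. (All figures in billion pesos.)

Y = 5000

Y = C + I + G = 120 + 0.75Y + 421 + 709
Y − 0.75Y = 1250
0.25Y = 1250, so Y = 1250/0.25 = 5000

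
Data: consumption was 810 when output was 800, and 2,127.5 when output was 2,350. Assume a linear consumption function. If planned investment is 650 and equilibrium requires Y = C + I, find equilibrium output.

Y = 5200

MPC = (2127.5 − 810)/(2350 − 800) = 1317.5/1550 = 0.85
a = 810 − 0.85(800) = 130
Equilibrium: Y = 130 + 0.85Y + 650
0.15Y = 780, so Y = 780/0.15 = 5200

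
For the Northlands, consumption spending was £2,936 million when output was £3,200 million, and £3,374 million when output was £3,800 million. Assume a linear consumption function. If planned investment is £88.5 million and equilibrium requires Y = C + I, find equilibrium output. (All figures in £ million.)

Y = 2550

MPC = (3374 − 2936)/(3800 − 3200) = 438/600 = 0.73
a = 2936 − 0.73(3200) = 600
Equilibrium: Y = 600 + 0.73Y + 88.5
0.27Y = 688.5, so Y = 688.5/0.27 = 2550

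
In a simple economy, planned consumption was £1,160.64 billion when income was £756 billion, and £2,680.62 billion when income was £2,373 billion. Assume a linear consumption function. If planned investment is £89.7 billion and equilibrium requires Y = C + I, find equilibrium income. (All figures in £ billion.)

Y = 8995

MPC = (2680.62 − 1160.64)/(2373 − 756) = 1519.98/1617 = 0.94
a = 1160.64 − 0.94(756) = 450
Equilibrium: Y = 450 + 0.94Y + 89.7
0.06Y = 539.7, so Y = 539.7/0.06 = 8995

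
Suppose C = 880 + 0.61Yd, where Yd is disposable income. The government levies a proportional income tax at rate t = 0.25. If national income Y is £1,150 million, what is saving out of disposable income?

S = -543.625

Yd = (1 − 0.25)(1150) = 0.75(1150) = 862.5
C = 880 + 0.61(862.5) = 880 + 526.125 = 1406.125
S = Yd − C = 862.5 − 1406.125 = -543.625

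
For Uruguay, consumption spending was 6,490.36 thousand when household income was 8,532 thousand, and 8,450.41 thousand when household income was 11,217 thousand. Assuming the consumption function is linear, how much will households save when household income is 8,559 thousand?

S = 2048.93

MPC = (8450.41 − 6490.36)/(11217 − 8532) = 1960.05/2685 = 0.73
a = 6490.36 − 0.73(8532) = 6490.36 − 6228.36 = 262
C = 262 + 0.73(8559) = 6510.07
S = 8559 − 6510.07 = 2048.93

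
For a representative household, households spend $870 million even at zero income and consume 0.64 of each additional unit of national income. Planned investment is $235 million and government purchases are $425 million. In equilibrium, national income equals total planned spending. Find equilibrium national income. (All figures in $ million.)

Y = 4250

Y = C + I + G = 870 + 0.64Y + 235 + 425
Y − 0.64Y = 1530
0.36Y = 1530, so Y = 1530/0.36 = 4250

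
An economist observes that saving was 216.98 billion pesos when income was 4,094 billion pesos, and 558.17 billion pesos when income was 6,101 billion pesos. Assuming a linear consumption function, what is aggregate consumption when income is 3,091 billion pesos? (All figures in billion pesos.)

MPS = ΔS/ΔY = (558.17 − 216.98)/(6101 − 4094) = 341.19/2007 = 0.17
MPC = 1 − MPS = 0.83
Autonomous saving = 216.98 − 0.17(4094) = -479, so a = 479
C = 479 + 0.83(3091) = 479 + 2565.53 = 3044.53

C = 3044.53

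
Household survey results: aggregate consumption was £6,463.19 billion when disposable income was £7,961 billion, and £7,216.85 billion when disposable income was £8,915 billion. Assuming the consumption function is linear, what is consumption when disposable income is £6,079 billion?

MPC = (7216.85 − 6463.19)/(8915 − 7961) = 753.66/954 = 0.79
a = 6463.19 − 0.79(7961) = 6463.19 − 6289.19 = 174
C = 174 + 0.79(6079) = 174 + 4802.41 = 4976.41

C = 4976.41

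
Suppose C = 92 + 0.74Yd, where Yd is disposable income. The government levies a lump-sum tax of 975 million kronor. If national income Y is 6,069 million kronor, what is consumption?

C = 3861.56

Yd = Y − T = 6069 − 975 = 5094
C = 92 + 0.74(5094) = 92 + 3769.56 = 3861.56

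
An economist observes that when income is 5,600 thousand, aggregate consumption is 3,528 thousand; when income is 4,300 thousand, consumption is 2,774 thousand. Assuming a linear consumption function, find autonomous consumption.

a = 280

MPC = ΔC/ΔY = (3528 − 2774)/(5600 − 4300) = 754/1300 = 0.58
a = C − MPC·Y = 2774 − 0.58(4300) = 2774 − 2494 = 280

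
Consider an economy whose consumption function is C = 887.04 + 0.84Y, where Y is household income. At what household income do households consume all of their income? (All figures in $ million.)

Y = 5544

At break-even, C = Y: 887.04 + 0.84Y = Y
0.16Y = 887.04, so Y = 887.04/0.16 = 5544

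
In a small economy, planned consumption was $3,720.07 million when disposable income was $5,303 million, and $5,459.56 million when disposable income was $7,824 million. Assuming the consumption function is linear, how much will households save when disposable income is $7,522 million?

S = 2270.82

MPC = (5459.56 − 3720.07)/(7824 − 5303) = 1739.49/2521 = 0.69
a = 3720.07 − 0.69(5303) = 3720.07 − 3659.07 = 61
C = 61 + 0.69(7522) = 5251.18
S = 7522 − 5251.18 = 2270.82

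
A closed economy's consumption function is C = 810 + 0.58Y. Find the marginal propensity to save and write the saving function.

MPS = 0.42; S = -810 + 0.42Y

MPS = 1 − MPC = 1 − 0.58 = 0.42
S = Y − C = -810 + 0.42Y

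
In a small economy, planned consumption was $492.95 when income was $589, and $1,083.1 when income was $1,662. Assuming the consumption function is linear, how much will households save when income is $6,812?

MPC = (1083.1 − 492.95)/(1662 − 589) = 590.15/1073 = 0.55
a = 492.95 − 0.55(589) = 492.95 − 323.95 = 169
C = 169 + 0.55(6812) = 3915.6
S = 6812 − 3915.6 = 2896.4

S = 2896.4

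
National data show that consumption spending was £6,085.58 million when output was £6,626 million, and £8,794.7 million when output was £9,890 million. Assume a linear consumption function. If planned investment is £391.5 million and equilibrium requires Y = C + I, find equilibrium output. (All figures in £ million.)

Y = 5750

MPC = (8794.7 − 6085.58)/(9890 − 6626) = 2709.12/3264 = 0.83
a = 6085.58 − 0.83(6626) = 586
Equilibrium: Y = 586 + 0.83Y + 391.5
0.17Y = 977.5, so Y = 977.5/0.17 = 5750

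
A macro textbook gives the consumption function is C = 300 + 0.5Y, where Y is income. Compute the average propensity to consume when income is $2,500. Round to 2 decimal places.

C = 300 + 0.5(2500) = 1550
APC = C/Y = 1550/2500 = 0.62

APC = 0.62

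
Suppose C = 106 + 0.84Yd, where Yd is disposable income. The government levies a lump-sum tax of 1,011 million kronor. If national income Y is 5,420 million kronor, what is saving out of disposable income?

S = 599.44

Yd = Y − T = 5420 − 1011 = 4409
C = 106 + 0.84(4409) = 106 + 3703.56 = 3809.56
S = Yd − C = 4409 − 3809.56 = 599.44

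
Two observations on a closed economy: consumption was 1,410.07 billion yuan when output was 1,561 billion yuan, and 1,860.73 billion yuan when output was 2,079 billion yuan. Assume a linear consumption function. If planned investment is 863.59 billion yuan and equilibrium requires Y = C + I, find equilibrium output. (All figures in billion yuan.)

MPC = (1860.73 − 1410.07)/(2079 − 1561) = 450.66/518 = 0.87
a = 1410.07 − 0.87(1561) = 52
Equilibrium: Y = 52 + 0.87Y + 863.59
0.13Y = 915.59, so Y = 915.59/0.13 = 7043

Y = 7043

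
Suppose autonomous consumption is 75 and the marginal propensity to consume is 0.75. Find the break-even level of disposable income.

At break-even, C = Y: 75 + 0.75Y = Y
0.25Y = 75, so Y = 75/0.25 = 300

Y = 300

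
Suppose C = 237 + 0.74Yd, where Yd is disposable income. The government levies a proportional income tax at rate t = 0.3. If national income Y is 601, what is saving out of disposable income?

Yd = (1 − 0.3)(601) = 0.7(601) = 420.7
C = 237 + 0.74(420.7) = 237 + 311.318 = 548.318
S = Yd − C = 420.7 − 548.318 = -127.618

S = -127.618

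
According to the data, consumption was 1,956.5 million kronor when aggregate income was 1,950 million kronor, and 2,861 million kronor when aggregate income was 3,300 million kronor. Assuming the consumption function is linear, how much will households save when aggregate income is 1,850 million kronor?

MPC = (2861 − 1956.5)/(3300 − 1950) = 904.5/1350 = 0.67
a = 1956.5 − 0.67(1950) = 1956.5 − 1306.5 = 650
C = 650 + 0.67(1850) = 1889.5
S = 1850 − 1889.5 = -39.5

S = -39.5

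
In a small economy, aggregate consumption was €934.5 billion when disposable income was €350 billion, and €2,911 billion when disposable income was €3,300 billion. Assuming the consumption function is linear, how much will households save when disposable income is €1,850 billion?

MPC = (2911 − 934.5)/(3300 − 350) = 1976.5/2950 = 0.67
a = 934.5 − 0.67(350) = 934.5 − 234.5 = 700
C = 700 + 0.67(1850) = 1939.5
S = 1850 − 1939.5 = -89.5

S = -89.5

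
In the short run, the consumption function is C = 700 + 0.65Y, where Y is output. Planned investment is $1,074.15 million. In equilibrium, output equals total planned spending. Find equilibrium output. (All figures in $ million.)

Y = C + I = 700 + 0.65Y + 1074.15
Y − 0.65Y = 1774.15
0.35Y = 1774.15, so Y = 1774.15/0.35 = 5069

Y = 5069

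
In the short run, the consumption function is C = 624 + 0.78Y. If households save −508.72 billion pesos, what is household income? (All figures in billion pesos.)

Y = 524

S = Y − C = -624 + 0.22Y
-624 + 0.22Y = -508.72, so 0.22Y = 115.28 and Y = 524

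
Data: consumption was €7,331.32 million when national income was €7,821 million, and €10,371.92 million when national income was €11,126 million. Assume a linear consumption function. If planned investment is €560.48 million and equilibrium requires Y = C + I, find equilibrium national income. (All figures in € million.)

MPC = (10371.92 − 7331.32)/(11126 − 7821) = 3040.6/3305 = 0.92
a = 7331.32 − 0.92(7821) = 136
Equilibrium: Y = 136 + 0.92Y + 560.48
0.08Y = 696.48, so Y = 696.48/0.08 = 8706

Y = 8706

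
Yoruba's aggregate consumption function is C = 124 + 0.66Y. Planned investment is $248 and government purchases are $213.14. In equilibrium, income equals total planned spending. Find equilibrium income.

Y = 1721

Y = C + I + G = 124 + 0.66Y + 248 + 213.14
Y − 0.66Y = 585.14
0.34Y = 585.14, so Y = 585.14/0.34 = 1721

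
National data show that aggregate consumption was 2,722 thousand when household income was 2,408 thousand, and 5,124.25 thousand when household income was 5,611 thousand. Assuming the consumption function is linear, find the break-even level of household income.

Y = 3664

MPC = (5124.25 − 2722)/(5611 − 2408) = 2402.25/3203 = 0.75
a = 2722 − 0.75(2408) = 2722 − 1806 = 916
Break-even: Y = a/(1−MPC) = 916/0.25 = 3664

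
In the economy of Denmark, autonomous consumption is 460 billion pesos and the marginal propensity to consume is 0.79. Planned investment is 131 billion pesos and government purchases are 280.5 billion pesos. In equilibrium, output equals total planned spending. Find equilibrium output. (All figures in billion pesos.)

Y = 4150

Y = C + I + G = 460 + 0.79Y + 131 + 280.5
Y − 0.79Y = 871.5
0.21Y = 871.5, so Y = 871.5/0.21 = 4150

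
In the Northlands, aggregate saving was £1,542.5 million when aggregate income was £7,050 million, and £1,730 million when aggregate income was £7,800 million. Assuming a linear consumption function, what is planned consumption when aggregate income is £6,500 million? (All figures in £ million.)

C = 5095

MPS = ΔS/ΔY = (1730 − 1542.5)/(7800 − 7050) = 187.5/750 = 0.25
MPC = 1 − MPS = 0.75
Autonomous saving = 1542.5 − 0.25(7050) = -220, so a = 220
C = 220 + 0.75(6500) = 220 + 4875 = 5095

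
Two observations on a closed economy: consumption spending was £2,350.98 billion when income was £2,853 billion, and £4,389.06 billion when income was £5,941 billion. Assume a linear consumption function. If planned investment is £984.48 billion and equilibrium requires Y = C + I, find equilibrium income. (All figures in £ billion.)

Y = 4272

MPC = (4389.06 − 2350.98)/(5941 − 2853) = 2038.08/3088 = 0.66
a = 2350.98 − 0.66(2853) = 468
Equilibrium: Y = 468 + 0.66Y + 984.48
0.34Y = 1452.48, so Y = 1452.48/0.34 = 4272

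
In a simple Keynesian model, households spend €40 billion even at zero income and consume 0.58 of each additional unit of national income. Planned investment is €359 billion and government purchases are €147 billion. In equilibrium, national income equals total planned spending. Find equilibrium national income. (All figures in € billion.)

Y = C + I + G = 40 + 0.58Y + 359 + 147
Y − 0.58Y = 546
0.42Y = 546, so Y = 546/0.42 = 1300

Y = 1300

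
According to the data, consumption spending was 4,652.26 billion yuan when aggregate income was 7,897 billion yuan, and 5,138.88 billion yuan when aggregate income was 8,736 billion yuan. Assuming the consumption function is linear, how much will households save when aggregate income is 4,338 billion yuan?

S = 1749.96

MPC = (5138.88 − 4652.26)/(8736 − 7897) = 486.62/839 = 0.58
a = 4652.26 − 0.58(7897) = 4652.26 − 4580.26 = 72
C = 72 + 0.58(4338) = 2588.04
S = 4338 − 2588.04 = 1749.96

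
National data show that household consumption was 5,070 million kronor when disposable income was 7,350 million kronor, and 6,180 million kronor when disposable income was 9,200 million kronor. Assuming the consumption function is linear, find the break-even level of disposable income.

MPC = (6180 − 5070)/(9200 − 7350) = 1110/1850 = 0.6
a = 5070 − 0.6(7350) = 5070 − 4410 = 660
Break-even: Y = a/(1−MPC) = 660/0.4 = 1650

Y = 1650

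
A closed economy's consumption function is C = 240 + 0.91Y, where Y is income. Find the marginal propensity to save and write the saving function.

MPS = 0.09; S = -240 + 0.09Y

MPS = 1 − MPC = 1 − 0.91 = 0.09
S = Y − C = -240 + 0.09Y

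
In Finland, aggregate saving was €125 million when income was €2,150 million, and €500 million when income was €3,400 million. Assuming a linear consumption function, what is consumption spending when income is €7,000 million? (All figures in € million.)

C = 5420

MPS = ΔS/ΔY = (500 − 125)/(3400 − 2150) = 375/1250 = 0.3
MPC = 1 − MPS = 0.7
Autonomous saving = 125 − 0.3(2150) = -520, so a = 520
C = 520 + 0.7(7000) = 520 + 4900 = 5420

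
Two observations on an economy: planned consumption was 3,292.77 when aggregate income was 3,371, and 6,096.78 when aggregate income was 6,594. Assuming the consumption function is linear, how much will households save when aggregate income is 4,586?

MPC = (6096.78 − 3292.77)/(6594 − 3371) = 2804.01/3223 = 0.87
a = 3292.77 − 0.87(3371) = 3292.77 − 2932.77 = 360
C = 360 + 0.87(4586) = 4349.82
S = 4586 − 4349.82 = 236.18

S = 236.18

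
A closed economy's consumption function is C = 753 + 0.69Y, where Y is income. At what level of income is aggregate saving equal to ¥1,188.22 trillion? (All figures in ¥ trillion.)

S = Y − C = -753 + 0.31Y
-753 + 0.31Y = 1188.22, so 0.31Y = 1941.22 and Y = 6262

Y = 6262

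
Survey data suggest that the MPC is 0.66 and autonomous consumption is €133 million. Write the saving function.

S = -133 + 0.34Y

S = Y − C = Y − (133 + 0.66Y) = -133 + (1 − 0.66)Y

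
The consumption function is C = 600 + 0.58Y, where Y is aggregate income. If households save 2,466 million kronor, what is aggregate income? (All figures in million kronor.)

Y = 7300

S = Y − C = -600 + 0.42Y
-600 + 0.42Y = 2466, so 0.42Y = 3066 and Y = 7300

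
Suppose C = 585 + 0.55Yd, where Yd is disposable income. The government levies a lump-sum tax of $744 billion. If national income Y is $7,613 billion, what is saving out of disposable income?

Yd = Y − T = 7613 − 744 = 6869
C = 585 + 0.55(6869) = 585 + 3777.95 = 4362.95
S = Yd − C = 6869 − 4362.95 = 2506.05

S = 2506.05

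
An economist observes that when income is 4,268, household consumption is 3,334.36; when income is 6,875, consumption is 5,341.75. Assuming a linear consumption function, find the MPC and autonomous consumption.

MPC = 0.77; a = 48

MPC = ΔC/ΔY = (5341.75 − 3334.36)/(6875 − 4268) = 2007.39/2607 = 0.77
a = C − MPC·Y = 3334.36 − 0.77(4268) = 3334.36 − 3286.36 = 48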